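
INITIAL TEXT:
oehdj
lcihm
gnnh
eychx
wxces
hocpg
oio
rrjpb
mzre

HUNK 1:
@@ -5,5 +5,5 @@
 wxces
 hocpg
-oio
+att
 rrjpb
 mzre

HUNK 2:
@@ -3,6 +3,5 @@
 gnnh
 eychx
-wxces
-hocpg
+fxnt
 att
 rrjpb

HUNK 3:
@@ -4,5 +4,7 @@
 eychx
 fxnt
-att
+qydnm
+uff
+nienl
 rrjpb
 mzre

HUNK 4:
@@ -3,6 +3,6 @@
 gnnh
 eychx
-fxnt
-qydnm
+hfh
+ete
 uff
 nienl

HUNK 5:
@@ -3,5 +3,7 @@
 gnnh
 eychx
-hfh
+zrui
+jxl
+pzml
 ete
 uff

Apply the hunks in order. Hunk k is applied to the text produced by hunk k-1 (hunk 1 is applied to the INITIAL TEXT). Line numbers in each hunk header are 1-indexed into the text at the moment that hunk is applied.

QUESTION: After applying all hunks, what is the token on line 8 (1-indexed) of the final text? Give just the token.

Answer: ete

Derivation:
Hunk 1: at line 5 remove [oio] add [att] -> 9 lines: oehdj lcihm gnnh eychx wxces hocpg att rrjpb mzre
Hunk 2: at line 3 remove [wxces,hocpg] add [fxnt] -> 8 lines: oehdj lcihm gnnh eychx fxnt att rrjpb mzre
Hunk 3: at line 4 remove [att] add [qydnm,uff,nienl] -> 10 lines: oehdj lcihm gnnh eychx fxnt qydnm uff nienl rrjpb mzre
Hunk 4: at line 3 remove [fxnt,qydnm] add [hfh,ete] -> 10 lines: oehdj lcihm gnnh eychx hfh ete uff nienl rrjpb mzre
Hunk 5: at line 3 remove [hfh] add [zrui,jxl,pzml] -> 12 lines: oehdj lcihm gnnh eychx zrui jxl pzml ete uff nienl rrjpb mzre
Final line 8: ete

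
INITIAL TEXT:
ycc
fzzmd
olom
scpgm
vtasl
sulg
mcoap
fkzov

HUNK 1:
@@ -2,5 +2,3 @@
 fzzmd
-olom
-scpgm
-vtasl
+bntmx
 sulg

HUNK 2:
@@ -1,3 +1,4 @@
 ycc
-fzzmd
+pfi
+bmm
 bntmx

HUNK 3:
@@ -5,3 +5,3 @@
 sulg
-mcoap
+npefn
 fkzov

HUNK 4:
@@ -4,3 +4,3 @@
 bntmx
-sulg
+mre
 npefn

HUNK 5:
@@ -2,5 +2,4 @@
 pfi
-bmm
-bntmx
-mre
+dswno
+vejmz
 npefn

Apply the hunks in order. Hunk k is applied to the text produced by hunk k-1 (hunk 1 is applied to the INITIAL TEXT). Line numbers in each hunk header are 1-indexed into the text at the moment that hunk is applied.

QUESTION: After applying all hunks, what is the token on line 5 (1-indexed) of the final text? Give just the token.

Hunk 1: at line 2 remove [olom,scpgm,vtasl] add [bntmx] -> 6 lines: ycc fzzmd bntmx sulg mcoap fkzov
Hunk 2: at line 1 remove [fzzmd] add [pfi,bmm] -> 7 lines: ycc pfi bmm bntmx sulg mcoap fkzov
Hunk 3: at line 5 remove [mcoap] add [npefn] -> 7 lines: ycc pfi bmm bntmx sulg npefn fkzov
Hunk 4: at line 4 remove [sulg] add [mre] -> 7 lines: ycc pfi bmm bntmx mre npefn fkzov
Hunk 5: at line 2 remove [bmm,bntmx,mre] add [dswno,vejmz] -> 6 lines: ycc pfi dswno vejmz npefn fkzov
Final line 5: npefn

Answer: npefn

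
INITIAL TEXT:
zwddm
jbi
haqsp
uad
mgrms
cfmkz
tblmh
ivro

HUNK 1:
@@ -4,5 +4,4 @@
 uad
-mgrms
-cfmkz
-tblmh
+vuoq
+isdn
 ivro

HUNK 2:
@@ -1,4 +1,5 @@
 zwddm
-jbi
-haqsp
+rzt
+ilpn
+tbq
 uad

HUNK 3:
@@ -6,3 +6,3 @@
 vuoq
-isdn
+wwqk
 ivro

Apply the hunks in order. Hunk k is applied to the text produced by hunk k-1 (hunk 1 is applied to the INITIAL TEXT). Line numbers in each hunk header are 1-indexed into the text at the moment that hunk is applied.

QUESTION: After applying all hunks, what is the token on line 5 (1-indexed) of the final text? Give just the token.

Answer: uad

Derivation:
Hunk 1: at line 4 remove [mgrms,cfmkz,tblmh] add [vuoq,isdn] -> 7 lines: zwddm jbi haqsp uad vuoq isdn ivro
Hunk 2: at line 1 remove [jbi,haqsp] add [rzt,ilpn,tbq] -> 8 lines: zwddm rzt ilpn tbq uad vuoq isdn ivro
Hunk 3: at line 6 remove [isdn] add [wwqk] -> 8 lines: zwddm rzt ilpn tbq uad vuoq wwqk ivro
Final line 5: uad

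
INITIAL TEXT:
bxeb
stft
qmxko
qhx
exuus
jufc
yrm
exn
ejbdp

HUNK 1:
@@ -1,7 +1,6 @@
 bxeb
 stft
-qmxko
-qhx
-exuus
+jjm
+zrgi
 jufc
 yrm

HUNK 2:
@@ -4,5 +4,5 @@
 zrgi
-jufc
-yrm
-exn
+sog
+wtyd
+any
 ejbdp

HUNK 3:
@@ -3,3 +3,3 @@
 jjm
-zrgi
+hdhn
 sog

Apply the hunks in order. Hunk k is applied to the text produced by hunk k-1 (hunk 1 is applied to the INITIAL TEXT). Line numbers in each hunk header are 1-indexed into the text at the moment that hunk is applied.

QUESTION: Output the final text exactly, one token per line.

Answer: bxeb
stft
jjm
hdhn
sog
wtyd
any
ejbdp

Derivation:
Hunk 1: at line 1 remove [qmxko,qhx,exuus] add [jjm,zrgi] -> 8 lines: bxeb stft jjm zrgi jufc yrm exn ejbdp
Hunk 2: at line 4 remove [jufc,yrm,exn] add [sog,wtyd,any] -> 8 lines: bxeb stft jjm zrgi sog wtyd any ejbdp
Hunk 3: at line 3 remove [zrgi] add [hdhn] -> 8 lines: bxeb stft jjm hdhn sog wtyd any ejbdp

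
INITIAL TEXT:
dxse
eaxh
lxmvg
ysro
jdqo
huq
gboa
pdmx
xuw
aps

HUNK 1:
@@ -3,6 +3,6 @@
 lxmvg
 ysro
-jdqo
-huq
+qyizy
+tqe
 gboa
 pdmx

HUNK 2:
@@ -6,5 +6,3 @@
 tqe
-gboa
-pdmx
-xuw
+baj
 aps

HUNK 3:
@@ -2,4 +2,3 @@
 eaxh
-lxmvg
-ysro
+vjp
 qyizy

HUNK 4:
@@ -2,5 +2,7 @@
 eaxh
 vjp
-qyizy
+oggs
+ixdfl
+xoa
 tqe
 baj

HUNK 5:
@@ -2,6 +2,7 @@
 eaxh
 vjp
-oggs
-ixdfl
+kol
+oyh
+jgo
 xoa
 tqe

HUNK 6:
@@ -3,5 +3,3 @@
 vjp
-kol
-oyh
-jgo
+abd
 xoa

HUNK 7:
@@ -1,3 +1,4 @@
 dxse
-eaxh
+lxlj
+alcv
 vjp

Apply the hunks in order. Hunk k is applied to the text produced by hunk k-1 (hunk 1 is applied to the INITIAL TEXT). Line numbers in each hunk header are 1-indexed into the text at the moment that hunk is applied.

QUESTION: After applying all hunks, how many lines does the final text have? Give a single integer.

Answer: 9

Derivation:
Hunk 1: at line 3 remove [jdqo,huq] add [qyizy,tqe] -> 10 lines: dxse eaxh lxmvg ysro qyizy tqe gboa pdmx xuw aps
Hunk 2: at line 6 remove [gboa,pdmx,xuw] add [baj] -> 8 lines: dxse eaxh lxmvg ysro qyizy tqe baj aps
Hunk 3: at line 2 remove [lxmvg,ysro] add [vjp] -> 7 lines: dxse eaxh vjp qyizy tqe baj aps
Hunk 4: at line 2 remove [qyizy] add [oggs,ixdfl,xoa] -> 9 lines: dxse eaxh vjp oggs ixdfl xoa tqe baj aps
Hunk 5: at line 2 remove [oggs,ixdfl] add [kol,oyh,jgo] -> 10 lines: dxse eaxh vjp kol oyh jgo xoa tqe baj aps
Hunk 6: at line 3 remove [kol,oyh,jgo] add [abd] -> 8 lines: dxse eaxh vjp abd xoa tqe baj aps
Hunk 7: at line 1 remove [eaxh] add [lxlj,alcv] -> 9 lines: dxse lxlj alcv vjp abd xoa tqe baj aps
Final line count: 9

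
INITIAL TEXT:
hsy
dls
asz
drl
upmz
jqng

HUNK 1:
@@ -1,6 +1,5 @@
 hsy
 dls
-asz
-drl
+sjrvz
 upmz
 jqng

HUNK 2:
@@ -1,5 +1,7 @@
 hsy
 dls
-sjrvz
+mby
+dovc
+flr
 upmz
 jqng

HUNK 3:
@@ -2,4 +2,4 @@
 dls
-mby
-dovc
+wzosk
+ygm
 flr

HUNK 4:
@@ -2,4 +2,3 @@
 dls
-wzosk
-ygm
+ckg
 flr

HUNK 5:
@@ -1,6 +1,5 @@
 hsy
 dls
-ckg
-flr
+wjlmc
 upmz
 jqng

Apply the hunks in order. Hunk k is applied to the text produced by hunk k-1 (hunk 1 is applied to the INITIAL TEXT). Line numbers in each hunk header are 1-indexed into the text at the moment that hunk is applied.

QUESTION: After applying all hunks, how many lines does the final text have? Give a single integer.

Hunk 1: at line 1 remove [asz,drl] add [sjrvz] -> 5 lines: hsy dls sjrvz upmz jqng
Hunk 2: at line 1 remove [sjrvz] add [mby,dovc,flr] -> 7 lines: hsy dls mby dovc flr upmz jqng
Hunk 3: at line 2 remove [mby,dovc] add [wzosk,ygm] -> 7 lines: hsy dls wzosk ygm flr upmz jqng
Hunk 4: at line 2 remove [wzosk,ygm] add [ckg] -> 6 lines: hsy dls ckg flr upmz jqng
Hunk 5: at line 1 remove [ckg,flr] add [wjlmc] -> 5 lines: hsy dls wjlmc upmz jqng
Final line count: 5

Answer: 5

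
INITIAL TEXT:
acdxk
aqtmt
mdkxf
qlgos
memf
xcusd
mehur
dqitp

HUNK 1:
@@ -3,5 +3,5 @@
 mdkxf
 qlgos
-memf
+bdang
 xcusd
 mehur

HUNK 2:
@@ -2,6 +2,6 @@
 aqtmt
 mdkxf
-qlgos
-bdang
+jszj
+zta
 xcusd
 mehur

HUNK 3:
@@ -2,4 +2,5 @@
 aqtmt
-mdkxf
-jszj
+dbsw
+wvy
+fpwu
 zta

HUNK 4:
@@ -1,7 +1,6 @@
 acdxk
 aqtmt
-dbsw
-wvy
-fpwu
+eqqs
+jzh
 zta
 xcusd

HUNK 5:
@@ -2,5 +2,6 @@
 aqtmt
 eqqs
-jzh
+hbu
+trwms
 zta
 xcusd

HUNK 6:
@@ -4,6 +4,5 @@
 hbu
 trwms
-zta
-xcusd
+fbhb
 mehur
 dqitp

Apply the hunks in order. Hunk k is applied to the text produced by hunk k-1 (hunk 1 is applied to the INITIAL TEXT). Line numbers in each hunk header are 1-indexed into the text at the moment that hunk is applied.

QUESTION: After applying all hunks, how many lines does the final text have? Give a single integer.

Answer: 8

Derivation:
Hunk 1: at line 3 remove [memf] add [bdang] -> 8 lines: acdxk aqtmt mdkxf qlgos bdang xcusd mehur dqitp
Hunk 2: at line 2 remove [qlgos,bdang] add [jszj,zta] -> 8 lines: acdxk aqtmt mdkxf jszj zta xcusd mehur dqitp
Hunk 3: at line 2 remove [mdkxf,jszj] add [dbsw,wvy,fpwu] -> 9 lines: acdxk aqtmt dbsw wvy fpwu zta xcusd mehur dqitp
Hunk 4: at line 1 remove [dbsw,wvy,fpwu] add [eqqs,jzh] -> 8 lines: acdxk aqtmt eqqs jzh zta xcusd mehur dqitp
Hunk 5: at line 2 remove [jzh] add [hbu,trwms] -> 9 lines: acdxk aqtmt eqqs hbu trwms zta xcusd mehur dqitp
Hunk 6: at line 4 remove [zta,xcusd] add [fbhb] -> 8 lines: acdxk aqtmt eqqs hbu trwms fbhb mehur dqitp
Final line count: 8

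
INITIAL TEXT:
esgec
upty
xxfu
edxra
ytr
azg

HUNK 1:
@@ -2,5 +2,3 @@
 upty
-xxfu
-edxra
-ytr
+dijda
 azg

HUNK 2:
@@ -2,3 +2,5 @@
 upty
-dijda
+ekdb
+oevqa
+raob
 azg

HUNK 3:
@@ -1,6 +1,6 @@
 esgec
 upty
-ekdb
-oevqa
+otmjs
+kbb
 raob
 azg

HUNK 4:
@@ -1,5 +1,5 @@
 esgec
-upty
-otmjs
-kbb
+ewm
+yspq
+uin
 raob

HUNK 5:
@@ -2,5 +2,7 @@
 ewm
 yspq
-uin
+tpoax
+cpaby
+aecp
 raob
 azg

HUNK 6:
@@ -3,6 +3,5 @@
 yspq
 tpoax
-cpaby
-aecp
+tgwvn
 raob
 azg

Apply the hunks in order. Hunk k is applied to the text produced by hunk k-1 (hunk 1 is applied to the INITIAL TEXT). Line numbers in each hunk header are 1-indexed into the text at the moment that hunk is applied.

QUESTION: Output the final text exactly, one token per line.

Hunk 1: at line 2 remove [xxfu,edxra,ytr] add [dijda] -> 4 lines: esgec upty dijda azg
Hunk 2: at line 2 remove [dijda] add [ekdb,oevqa,raob] -> 6 lines: esgec upty ekdb oevqa raob azg
Hunk 3: at line 1 remove [ekdb,oevqa] add [otmjs,kbb] -> 6 lines: esgec upty otmjs kbb raob azg
Hunk 4: at line 1 remove [upty,otmjs,kbb] add [ewm,yspq,uin] -> 6 lines: esgec ewm yspq uin raob azg
Hunk 5: at line 2 remove [uin] add [tpoax,cpaby,aecp] -> 8 lines: esgec ewm yspq tpoax cpaby aecp raob azg
Hunk 6: at line 3 remove [cpaby,aecp] add [tgwvn] -> 7 lines: esgec ewm yspq tpoax tgwvn raob azg

Answer: esgec
ewm
yspq
tpoax
tgwvn
raob
azg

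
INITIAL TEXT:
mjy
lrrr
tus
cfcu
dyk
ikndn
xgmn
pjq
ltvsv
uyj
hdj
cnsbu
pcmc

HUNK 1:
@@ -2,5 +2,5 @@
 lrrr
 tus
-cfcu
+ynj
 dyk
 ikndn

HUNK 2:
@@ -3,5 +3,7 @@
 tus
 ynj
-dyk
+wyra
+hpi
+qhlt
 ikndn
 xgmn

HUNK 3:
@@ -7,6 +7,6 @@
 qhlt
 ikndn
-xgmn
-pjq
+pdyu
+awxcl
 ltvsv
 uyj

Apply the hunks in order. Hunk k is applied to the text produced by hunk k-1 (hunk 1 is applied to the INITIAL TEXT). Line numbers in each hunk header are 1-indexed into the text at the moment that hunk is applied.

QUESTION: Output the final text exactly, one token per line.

Hunk 1: at line 2 remove [cfcu] add [ynj] -> 13 lines: mjy lrrr tus ynj dyk ikndn xgmn pjq ltvsv uyj hdj cnsbu pcmc
Hunk 2: at line 3 remove [dyk] add [wyra,hpi,qhlt] -> 15 lines: mjy lrrr tus ynj wyra hpi qhlt ikndn xgmn pjq ltvsv uyj hdj cnsbu pcmc
Hunk 3: at line 7 remove [xgmn,pjq] add [pdyu,awxcl] -> 15 lines: mjy lrrr tus ynj wyra hpi qhlt ikndn pdyu awxcl ltvsv uyj hdj cnsbu pcmc

Answer: mjy
lrrr
tus
ynj
wyra
hpi
qhlt
ikndn
pdyu
awxcl
ltvsv
uyj
hdj
cnsbu
pcmc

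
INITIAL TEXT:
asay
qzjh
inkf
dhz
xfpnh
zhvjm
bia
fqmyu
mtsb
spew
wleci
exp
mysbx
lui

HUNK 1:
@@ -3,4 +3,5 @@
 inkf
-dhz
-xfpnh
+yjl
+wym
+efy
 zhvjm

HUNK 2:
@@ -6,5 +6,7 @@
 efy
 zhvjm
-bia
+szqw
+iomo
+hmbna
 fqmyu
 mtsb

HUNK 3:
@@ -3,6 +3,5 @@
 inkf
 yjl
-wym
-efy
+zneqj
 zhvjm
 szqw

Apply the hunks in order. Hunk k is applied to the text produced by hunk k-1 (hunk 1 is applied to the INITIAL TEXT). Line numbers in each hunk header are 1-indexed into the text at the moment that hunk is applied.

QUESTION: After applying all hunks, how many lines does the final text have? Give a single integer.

Hunk 1: at line 3 remove [dhz,xfpnh] add [yjl,wym,efy] -> 15 lines: asay qzjh inkf yjl wym efy zhvjm bia fqmyu mtsb spew wleci exp mysbx lui
Hunk 2: at line 6 remove [bia] add [szqw,iomo,hmbna] -> 17 lines: asay qzjh inkf yjl wym efy zhvjm szqw iomo hmbna fqmyu mtsb spew wleci exp mysbx lui
Hunk 3: at line 3 remove [wym,efy] add [zneqj] -> 16 lines: asay qzjh inkf yjl zneqj zhvjm szqw iomo hmbna fqmyu mtsb spew wleci exp mysbx lui
Final line count: 16

Answer: 16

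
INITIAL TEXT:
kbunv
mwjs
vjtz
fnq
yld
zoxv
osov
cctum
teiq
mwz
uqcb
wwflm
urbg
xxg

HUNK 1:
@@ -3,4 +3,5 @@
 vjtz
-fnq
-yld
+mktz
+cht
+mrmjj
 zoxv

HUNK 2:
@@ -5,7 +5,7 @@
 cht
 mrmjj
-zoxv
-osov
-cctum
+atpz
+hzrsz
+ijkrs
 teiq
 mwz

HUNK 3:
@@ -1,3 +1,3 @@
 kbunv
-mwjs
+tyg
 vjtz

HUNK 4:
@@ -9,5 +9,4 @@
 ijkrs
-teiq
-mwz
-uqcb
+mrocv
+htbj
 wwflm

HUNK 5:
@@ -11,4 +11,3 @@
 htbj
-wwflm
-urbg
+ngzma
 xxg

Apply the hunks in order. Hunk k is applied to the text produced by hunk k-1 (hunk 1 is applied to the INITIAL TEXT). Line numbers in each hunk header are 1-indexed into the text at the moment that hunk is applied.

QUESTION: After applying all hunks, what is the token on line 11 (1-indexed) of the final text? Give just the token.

Answer: htbj

Derivation:
Hunk 1: at line 3 remove [fnq,yld] add [mktz,cht,mrmjj] -> 15 lines: kbunv mwjs vjtz mktz cht mrmjj zoxv osov cctum teiq mwz uqcb wwflm urbg xxg
Hunk 2: at line 5 remove [zoxv,osov,cctum] add [atpz,hzrsz,ijkrs] -> 15 lines: kbunv mwjs vjtz mktz cht mrmjj atpz hzrsz ijkrs teiq mwz uqcb wwflm urbg xxg
Hunk 3: at line 1 remove [mwjs] add [tyg] -> 15 lines: kbunv tyg vjtz mktz cht mrmjj atpz hzrsz ijkrs teiq mwz uqcb wwflm urbg xxg
Hunk 4: at line 9 remove [teiq,mwz,uqcb] add [mrocv,htbj] -> 14 lines: kbunv tyg vjtz mktz cht mrmjj atpz hzrsz ijkrs mrocv htbj wwflm urbg xxg
Hunk 5: at line 11 remove [wwflm,urbg] add [ngzma] -> 13 lines: kbunv tyg vjtz mktz cht mrmjj atpz hzrsz ijkrs mrocv htbj ngzma xxg
Final line 11: htbj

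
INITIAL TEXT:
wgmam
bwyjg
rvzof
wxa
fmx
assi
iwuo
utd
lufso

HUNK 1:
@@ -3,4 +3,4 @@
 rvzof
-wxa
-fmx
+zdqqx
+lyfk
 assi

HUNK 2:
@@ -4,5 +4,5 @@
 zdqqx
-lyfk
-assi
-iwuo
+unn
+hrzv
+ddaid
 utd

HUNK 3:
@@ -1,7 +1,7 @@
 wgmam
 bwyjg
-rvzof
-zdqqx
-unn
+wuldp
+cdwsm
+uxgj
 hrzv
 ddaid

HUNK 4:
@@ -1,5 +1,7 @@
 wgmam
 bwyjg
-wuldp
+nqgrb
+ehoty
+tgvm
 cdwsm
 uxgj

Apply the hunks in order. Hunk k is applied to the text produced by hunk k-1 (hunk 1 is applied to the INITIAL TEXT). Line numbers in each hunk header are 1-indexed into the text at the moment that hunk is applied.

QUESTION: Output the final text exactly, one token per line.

Answer: wgmam
bwyjg
nqgrb
ehoty
tgvm
cdwsm
uxgj
hrzv
ddaid
utd
lufso

Derivation:
Hunk 1: at line 3 remove [wxa,fmx] add [zdqqx,lyfk] -> 9 lines: wgmam bwyjg rvzof zdqqx lyfk assi iwuo utd lufso
Hunk 2: at line 4 remove [lyfk,assi,iwuo] add [unn,hrzv,ddaid] -> 9 lines: wgmam bwyjg rvzof zdqqx unn hrzv ddaid utd lufso
Hunk 3: at line 1 remove [rvzof,zdqqx,unn] add [wuldp,cdwsm,uxgj] -> 9 lines: wgmam bwyjg wuldp cdwsm uxgj hrzv ddaid utd lufso
Hunk 4: at line 1 remove [wuldp] add [nqgrb,ehoty,tgvm] -> 11 lines: wgmam bwyjg nqgrb ehoty tgvm cdwsm uxgj hrzv ddaid utd lufso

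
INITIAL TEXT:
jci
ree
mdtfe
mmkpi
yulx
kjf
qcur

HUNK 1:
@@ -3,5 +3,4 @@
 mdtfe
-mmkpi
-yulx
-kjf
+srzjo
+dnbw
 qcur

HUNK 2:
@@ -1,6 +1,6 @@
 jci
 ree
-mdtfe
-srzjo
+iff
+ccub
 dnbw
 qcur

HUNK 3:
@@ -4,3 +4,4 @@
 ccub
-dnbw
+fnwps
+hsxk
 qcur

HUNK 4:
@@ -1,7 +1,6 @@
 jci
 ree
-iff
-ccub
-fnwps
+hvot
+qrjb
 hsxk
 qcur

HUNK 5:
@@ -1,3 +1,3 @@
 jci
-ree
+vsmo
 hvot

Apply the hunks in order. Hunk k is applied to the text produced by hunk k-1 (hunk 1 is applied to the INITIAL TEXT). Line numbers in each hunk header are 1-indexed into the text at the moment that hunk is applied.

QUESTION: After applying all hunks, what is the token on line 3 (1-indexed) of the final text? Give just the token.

Answer: hvot

Derivation:
Hunk 1: at line 3 remove [mmkpi,yulx,kjf] add [srzjo,dnbw] -> 6 lines: jci ree mdtfe srzjo dnbw qcur
Hunk 2: at line 1 remove [mdtfe,srzjo] add [iff,ccub] -> 6 lines: jci ree iff ccub dnbw qcur
Hunk 3: at line 4 remove [dnbw] add [fnwps,hsxk] -> 7 lines: jci ree iff ccub fnwps hsxk qcur
Hunk 4: at line 1 remove [iff,ccub,fnwps] add [hvot,qrjb] -> 6 lines: jci ree hvot qrjb hsxk qcur
Hunk 5: at line 1 remove [ree] add [vsmo] -> 6 lines: jci vsmo hvot qrjb hsxk qcur
Final line 3: hvot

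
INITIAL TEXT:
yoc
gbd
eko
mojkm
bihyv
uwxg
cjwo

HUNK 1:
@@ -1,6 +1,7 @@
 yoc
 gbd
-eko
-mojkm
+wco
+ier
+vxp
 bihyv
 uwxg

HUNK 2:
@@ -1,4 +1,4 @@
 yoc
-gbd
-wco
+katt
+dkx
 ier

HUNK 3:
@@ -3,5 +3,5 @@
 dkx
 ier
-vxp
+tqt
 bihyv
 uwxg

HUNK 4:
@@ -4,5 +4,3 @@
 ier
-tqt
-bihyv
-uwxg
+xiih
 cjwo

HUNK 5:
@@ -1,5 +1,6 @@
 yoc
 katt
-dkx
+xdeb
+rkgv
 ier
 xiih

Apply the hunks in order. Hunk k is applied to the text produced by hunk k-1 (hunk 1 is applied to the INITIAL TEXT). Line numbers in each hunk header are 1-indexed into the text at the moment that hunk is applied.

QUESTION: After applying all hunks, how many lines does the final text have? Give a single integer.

Hunk 1: at line 1 remove [eko,mojkm] add [wco,ier,vxp] -> 8 lines: yoc gbd wco ier vxp bihyv uwxg cjwo
Hunk 2: at line 1 remove [gbd,wco] add [katt,dkx] -> 8 lines: yoc katt dkx ier vxp bihyv uwxg cjwo
Hunk 3: at line 3 remove [vxp] add [tqt] -> 8 lines: yoc katt dkx ier tqt bihyv uwxg cjwo
Hunk 4: at line 4 remove [tqt,bihyv,uwxg] add [xiih] -> 6 lines: yoc katt dkx ier xiih cjwo
Hunk 5: at line 1 remove [dkx] add [xdeb,rkgv] -> 7 lines: yoc katt xdeb rkgv ier xiih cjwo
Final line count: 7

Answer: 7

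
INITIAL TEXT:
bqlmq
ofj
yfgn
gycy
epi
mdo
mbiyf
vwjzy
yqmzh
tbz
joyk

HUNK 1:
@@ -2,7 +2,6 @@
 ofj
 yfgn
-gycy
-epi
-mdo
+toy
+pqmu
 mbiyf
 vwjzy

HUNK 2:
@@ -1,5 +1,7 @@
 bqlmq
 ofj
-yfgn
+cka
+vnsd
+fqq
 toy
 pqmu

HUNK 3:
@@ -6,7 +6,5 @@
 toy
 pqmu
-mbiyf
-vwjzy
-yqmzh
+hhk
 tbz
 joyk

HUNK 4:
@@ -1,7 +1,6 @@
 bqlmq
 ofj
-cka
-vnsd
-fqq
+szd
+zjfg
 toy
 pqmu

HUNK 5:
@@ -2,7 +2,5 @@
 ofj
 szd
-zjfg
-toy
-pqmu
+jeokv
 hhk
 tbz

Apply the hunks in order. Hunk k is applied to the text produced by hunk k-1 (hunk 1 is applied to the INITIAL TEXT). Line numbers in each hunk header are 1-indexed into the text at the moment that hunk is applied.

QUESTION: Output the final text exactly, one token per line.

Answer: bqlmq
ofj
szd
jeokv
hhk
tbz
joyk

Derivation:
Hunk 1: at line 2 remove [gycy,epi,mdo] add [toy,pqmu] -> 10 lines: bqlmq ofj yfgn toy pqmu mbiyf vwjzy yqmzh tbz joyk
Hunk 2: at line 1 remove [yfgn] add [cka,vnsd,fqq] -> 12 lines: bqlmq ofj cka vnsd fqq toy pqmu mbiyf vwjzy yqmzh tbz joyk
Hunk 3: at line 6 remove [mbiyf,vwjzy,yqmzh] add [hhk] -> 10 lines: bqlmq ofj cka vnsd fqq toy pqmu hhk tbz joyk
Hunk 4: at line 1 remove [cka,vnsd,fqq] add [szd,zjfg] -> 9 lines: bqlmq ofj szd zjfg toy pqmu hhk tbz joyk
Hunk 5: at line 2 remove [zjfg,toy,pqmu] add [jeokv] -> 7 lines: bqlmq ofj szd jeokv hhk tbz joyk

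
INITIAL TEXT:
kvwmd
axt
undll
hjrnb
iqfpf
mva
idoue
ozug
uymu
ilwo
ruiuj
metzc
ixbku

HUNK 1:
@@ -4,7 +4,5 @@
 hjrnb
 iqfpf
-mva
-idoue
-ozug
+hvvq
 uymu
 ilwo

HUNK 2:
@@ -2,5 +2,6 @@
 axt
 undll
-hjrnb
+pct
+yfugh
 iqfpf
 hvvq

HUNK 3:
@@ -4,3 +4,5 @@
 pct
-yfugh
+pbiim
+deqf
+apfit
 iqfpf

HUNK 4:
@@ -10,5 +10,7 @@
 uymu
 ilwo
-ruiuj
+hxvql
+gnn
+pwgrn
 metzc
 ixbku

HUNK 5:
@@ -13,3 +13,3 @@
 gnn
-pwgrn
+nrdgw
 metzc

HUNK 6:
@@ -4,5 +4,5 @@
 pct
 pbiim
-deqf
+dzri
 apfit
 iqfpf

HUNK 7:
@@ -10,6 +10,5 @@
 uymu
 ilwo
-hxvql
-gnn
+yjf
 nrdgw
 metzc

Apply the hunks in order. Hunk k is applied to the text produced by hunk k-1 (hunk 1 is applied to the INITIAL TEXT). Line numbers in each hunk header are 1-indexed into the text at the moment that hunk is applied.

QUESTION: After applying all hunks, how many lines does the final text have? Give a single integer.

Answer: 15

Derivation:
Hunk 1: at line 4 remove [mva,idoue,ozug] add [hvvq] -> 11 lines: kvwmd axt undll hjrnb iqfpf hvvq uymu ilwo ruiuj metzc ixbku
Hunk 2: at line 2 remove [hjrnb] add [pct,yfugh] -> 12 lines: kvwmd axt undll pct yfugh iqfpf hvvq uymu ilwo ruiuj metzc ixbku
Hunk 3: at line 4 remove [yfugh] add [pbiim,deqf,apfit] -> 14 lines: kvwmd axt undll pct pbiim deqf apfit iqfpf hvvq uymu ilwo ruiuj metzc ixbku
Hunk 4: at line 10 remove [ruiuj] add [hxvql,gnn,pwgrn] -> 16 lines: kvwmd axt undll pct pbiim deqf apfit iqfpf hvvq uymu ilwo hxvql gnn pwgrn metzc ixbku
Hunk 5: at line 13 remove [pwgrn] add [nrdgw] -> 16 lines: kvwmd axt undll pct pbiim deqf apfit iqfpf hvvq uymu ilwo hxvql gnn nrdgw metzc ixbku
Hunk 6: at line 4 remove [deqf] add [dzri] -> 16 lines: kvwmd axt undll pct pbiim dzri apfit iqfpf hvvq uymu ilwo hxvql gnn nrdgw metzc ixbku
Hunk 7: at line 10 remove [hxvql,gnn] add [yjf] -> 15 lines: kvwmd axt undll pct pbiim dzri apfit iqfpf hvvq uymu ilwo yjf nrdgw metzc ixbku
Final line count: 15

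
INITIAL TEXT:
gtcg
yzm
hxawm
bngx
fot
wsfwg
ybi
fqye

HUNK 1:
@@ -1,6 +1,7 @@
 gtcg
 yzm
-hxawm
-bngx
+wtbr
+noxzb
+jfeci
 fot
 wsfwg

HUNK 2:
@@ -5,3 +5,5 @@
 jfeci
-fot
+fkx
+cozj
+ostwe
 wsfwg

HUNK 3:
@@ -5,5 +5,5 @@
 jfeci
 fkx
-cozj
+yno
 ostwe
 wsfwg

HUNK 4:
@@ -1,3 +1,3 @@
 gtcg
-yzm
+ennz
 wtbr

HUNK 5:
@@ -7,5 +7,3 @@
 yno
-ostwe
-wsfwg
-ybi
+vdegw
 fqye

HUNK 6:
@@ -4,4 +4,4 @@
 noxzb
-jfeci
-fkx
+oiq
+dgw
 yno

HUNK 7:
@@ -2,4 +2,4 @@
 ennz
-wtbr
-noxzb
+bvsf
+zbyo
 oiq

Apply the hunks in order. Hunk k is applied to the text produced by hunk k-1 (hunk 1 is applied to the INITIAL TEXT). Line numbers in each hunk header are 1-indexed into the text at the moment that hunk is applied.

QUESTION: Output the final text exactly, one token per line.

Hunk 1: at line 1 remove [hxawm,bngx] add [wtbr,noxzb,jfeci] -> 9 lines: gtcg yzm wtbr noxzb jfeci fot wsfwg ybi fqye
Hunk 2: at line 5 remove [fot] add [fkx,cozj,ostwe] -> 11 lines: gtcg yzm wtbr noxzb jfeci fkx cozj ostwe wsfwg ybi fqye
Hunk 3: at line 5 remove [cozj] add [yno] -> 11 lines: gtcg yzm wtbr noxzb jfeci fkx yno ostwe wsfwg ybi fqye
Hunk 4: at line 1 remove [yzm] add [ennz] -> 11 lines: gtcg ennz wtbr noxzb jfeci fkx yno ostwe wsfwg ybi fqye
Hunk 5: at line 7 remove [ostwe,wsfwg,ybi] add [vdegw] -> 9 lines: gtcg ennz wtbr noxzb jfeci fkx yno vdegw fqye
Hunk 6: at line 4 remove [jfeci,fkx] add [oiq,dgw] -> 9 lines: gtcg ennz wtbr noxzb oiq dgw yno vdegw fqye
Hunk 7: at line 2 remove [wtbr,noxzb] add [bvsf,zbyo] -> 9 lines: gtcg ennz bvsf zbyo oiq dgw yno vdegw fqye

Answer: gtcg
ennz
bvsf
zbyo
oiq
dgw
yno
vdegw
fqye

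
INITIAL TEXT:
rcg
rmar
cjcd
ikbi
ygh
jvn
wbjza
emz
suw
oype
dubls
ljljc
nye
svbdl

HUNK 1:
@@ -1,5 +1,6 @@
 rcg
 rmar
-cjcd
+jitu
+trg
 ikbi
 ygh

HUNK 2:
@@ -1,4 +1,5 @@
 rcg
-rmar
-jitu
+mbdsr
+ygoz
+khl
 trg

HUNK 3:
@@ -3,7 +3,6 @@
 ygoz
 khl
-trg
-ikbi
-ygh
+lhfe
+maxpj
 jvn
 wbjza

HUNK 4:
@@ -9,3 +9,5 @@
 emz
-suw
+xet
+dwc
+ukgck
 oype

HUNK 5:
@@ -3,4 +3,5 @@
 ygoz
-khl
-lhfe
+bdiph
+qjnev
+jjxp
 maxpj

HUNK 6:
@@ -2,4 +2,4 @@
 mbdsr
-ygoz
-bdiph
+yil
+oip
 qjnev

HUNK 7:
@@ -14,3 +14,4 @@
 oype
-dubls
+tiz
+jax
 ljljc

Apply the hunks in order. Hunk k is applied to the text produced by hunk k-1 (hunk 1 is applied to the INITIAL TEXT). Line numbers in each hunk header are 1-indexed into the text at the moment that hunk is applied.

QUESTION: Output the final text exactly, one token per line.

Hunk 1: at line 1 remove [cjcd] add [jitu,trg] -> 15 lines: rcg rmar jitu trg ikbi ygh jvn wbjza emz suw oype dubls ljljc nye svbdl
Hunk 2: at line 1 remove [rmar,jitu] add [mbdsr,ygoz,khl] -> 16 lines: rcg mbdsr ygoz khl trg ikbi ygh jvn wbjza emz suw oype dubls ljljc nye svbdl
Hunk 3: at line 3 remove [trg,ikbi,ygh] add [lhfe,maxpj] -> 15 lines: rcg mbdsr ygoz khl lhfe maxpj jvn wbjza emz suw oype dubls ljljc nye svbdl
Hunk 4: at line 9 remove [suw] add [xet,dwc,ukgck] -> 17 lines: rcg mbdsr ygoz khl lhfe maxpj jvn wbjza emz xet dwc ukgck oype dubls ljljc nye svbdl
Hunk 5: at line 3 remove [khl,lhfe] add [bdiph,qjnev,jjxp] -> 18 lines: rcg mbdsr ygoz bdiph qjnev jjxp maxpj jvn wbjza emz xet dwc ukgck oype dubls ljljc nye svbdl
Hunk 6: at line 2 remove [ygoz,bdiph] add [yil,oip] -> 18 lines: rcg mbdsr yil oip qjnev jjxp maxpj jvn wbjza emz xet dwc ukgck oype dubls ljljc nye svbdl
Hunk 7: at line 14 remove [dubls] add [tiz,jax] -> 19 lines: rcg mbdsr yil oip qjnev jjxp maxpj jvn wbjza emz xet dwc ukgck oype tiz jax ljljc nye svbdl

Answer: rcg
mbdsr
yil
oip
qjnev
jjxp
maxpj
jvn
wbjza
emz
xet
dwc
ukgck
oype
tiz
jax
ljljc
nye
svbdl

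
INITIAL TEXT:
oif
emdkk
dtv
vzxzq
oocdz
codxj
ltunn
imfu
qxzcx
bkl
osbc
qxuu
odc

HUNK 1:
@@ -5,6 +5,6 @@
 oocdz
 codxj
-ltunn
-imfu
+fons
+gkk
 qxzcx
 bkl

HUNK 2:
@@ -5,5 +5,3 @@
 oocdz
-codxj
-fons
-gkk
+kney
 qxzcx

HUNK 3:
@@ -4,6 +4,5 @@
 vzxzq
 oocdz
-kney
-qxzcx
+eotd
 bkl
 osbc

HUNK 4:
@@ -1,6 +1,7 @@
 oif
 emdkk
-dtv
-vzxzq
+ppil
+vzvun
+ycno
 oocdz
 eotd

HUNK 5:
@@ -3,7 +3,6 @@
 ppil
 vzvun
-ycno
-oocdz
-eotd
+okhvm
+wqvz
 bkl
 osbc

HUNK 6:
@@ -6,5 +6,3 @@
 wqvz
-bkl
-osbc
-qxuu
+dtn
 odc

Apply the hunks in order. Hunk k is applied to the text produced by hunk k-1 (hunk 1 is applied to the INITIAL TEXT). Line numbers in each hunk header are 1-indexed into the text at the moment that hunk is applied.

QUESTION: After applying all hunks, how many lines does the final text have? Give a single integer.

Answer: 8

Derivation:
Hunk 1: at line 5 remove [ltunn,imfu] add [fons,gkk] -> 13 lines: oif emdkk dtv vzxzq oocdz codxj fons gkk qxzcx bkl osbc qxuu odc
Hunk 2: at line 5 remove [codxj,fons,gkk] add [kney] -> 11 lines: oif emdkk dtv vzxzq oocdz kney qxzcx bkl osbc qxuu odc
Hunk 3: at line 4 remove [kney,qxzcx] add [eotd] -> 10 lines: oif emdkk dtv vzxzq oocdz eotd bkl osbc qxuu odc
Hunk 4: at line 1 remove [dtv,vzxzq] add [ppil,vzvun,ycno] -> 11 lines: oif emdkk ppil vzvun ycno oocdz eotd bkl osbc qxuu odc
Hunk 5: at line 3 remove [ycno,oocdz,eotd] add [okhvm,wqvz] -> 10 lines: oif emdkk ppil vzvun okhvm wqvz bkl osbc qxuu odc
Hunk 6: at line 6 remove [bkl,osbc,qxuu] add [dtn] -> 8 lines: oif emdkk ppil vzvun okhvm wqvz dtn odc
Final line count: 8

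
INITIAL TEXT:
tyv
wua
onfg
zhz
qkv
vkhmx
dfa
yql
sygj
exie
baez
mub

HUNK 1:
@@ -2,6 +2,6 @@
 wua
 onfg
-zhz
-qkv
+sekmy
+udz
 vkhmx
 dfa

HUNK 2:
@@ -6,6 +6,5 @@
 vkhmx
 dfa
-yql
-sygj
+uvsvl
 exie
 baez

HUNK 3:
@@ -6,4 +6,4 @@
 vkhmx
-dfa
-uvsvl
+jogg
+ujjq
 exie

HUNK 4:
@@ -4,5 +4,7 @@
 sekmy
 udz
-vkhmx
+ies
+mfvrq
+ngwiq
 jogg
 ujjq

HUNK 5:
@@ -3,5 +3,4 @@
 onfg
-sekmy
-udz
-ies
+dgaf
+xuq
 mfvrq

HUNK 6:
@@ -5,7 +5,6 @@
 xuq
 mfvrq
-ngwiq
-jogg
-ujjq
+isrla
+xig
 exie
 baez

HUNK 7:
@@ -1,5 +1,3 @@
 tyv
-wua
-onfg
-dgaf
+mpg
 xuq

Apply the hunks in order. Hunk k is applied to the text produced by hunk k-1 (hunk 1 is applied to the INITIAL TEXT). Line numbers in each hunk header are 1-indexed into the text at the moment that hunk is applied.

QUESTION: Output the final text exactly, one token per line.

Hunk 1: at line 2 remove [zhz,qkv] add [sekmy,udz] -> 12 lines: tyv wua onfg sekmy udz vkhmx dfa yql sygj exie baez mub
Hunk 2: at line 6 remove [yql,sygj] add [uvsvl] -> 11 lines: tyv wua onfg sekmy udz vkhmx dfa uvsvl exie baez mub
Hunk 3: at line 6 remove [dfa,uvsvl] add [jogg,ujjq] -> 11 lines: tyv wua onfg sekmy udz vkhmx jogg ujjq exie baez mub
Hunk 4: at line 4 remove [vkhmx] add [ies,mfvrq,ngwiq] -> 13 lines: tyv wua onfg sekmy udz ies mfvrq ngwiq jogg ujjq exie baez mub
Hunk 5: at line 3 remove [sekmy,udz,ies] add [dgaf,xuq] -> 12 lines: tyv wua onfg dgaf xuq mfvrq ngwiq jogg ujjq exie baez mub
Hunk 6: at line 5 remove [ngwiq,jogg,ujjq] add [isrla,xig] -> 11 lines: tyv wua onfg dgaf xuq mfvrq isrla xig exie baez mub
Hunk 7: at line 1 remove [wua,onfg,dgaf] add [mpg] -> 9 lines: tyv mpg xuq mfvrq isrla xig exie baez mub

Answer: tyv
mpg
xuq
mfvrq
isrla
xig
exie
baez
mub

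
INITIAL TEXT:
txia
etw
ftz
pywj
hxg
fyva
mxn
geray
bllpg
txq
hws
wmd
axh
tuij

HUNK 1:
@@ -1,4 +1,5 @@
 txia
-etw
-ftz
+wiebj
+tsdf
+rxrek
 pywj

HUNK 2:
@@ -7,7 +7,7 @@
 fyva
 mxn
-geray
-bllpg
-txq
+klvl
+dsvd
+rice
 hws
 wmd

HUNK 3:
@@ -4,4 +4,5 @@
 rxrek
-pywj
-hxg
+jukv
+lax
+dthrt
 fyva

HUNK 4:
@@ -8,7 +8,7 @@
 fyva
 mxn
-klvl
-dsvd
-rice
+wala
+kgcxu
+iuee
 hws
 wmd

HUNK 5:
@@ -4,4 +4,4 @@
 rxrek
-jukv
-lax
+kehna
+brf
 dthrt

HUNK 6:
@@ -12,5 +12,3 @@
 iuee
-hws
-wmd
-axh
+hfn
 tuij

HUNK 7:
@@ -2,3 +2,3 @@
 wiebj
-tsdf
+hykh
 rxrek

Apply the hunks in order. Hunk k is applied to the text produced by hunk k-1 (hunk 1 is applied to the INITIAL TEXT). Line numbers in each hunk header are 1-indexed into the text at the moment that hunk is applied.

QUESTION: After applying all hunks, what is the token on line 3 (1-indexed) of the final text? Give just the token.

Hunk 1: at line 1 remove [etw,ftz] add [wiebj,tsdf,rxrek] -> 15 lines: txia wiebj tsdf rxrek pywj hxg fyva mxn geray bllpg txq hws wmd axh tuij
Hunk 2: at line 7 remove [geray,bllpg,txq] add [klvl,dsvd,rice] -> 15 lines: txia wiebj tsdf rxrek pywj hxg fyva mxn klvl dsvd rice hws wmd axh tuij
Hunk 3: at line 4 remove [pywj,hxg] add [jukv,lax,dthrt] -> 16 lines: txia wiebj tsdf rxrek jukv lax dthrt fyva mxn klvl dsvd rice hws wmd axh tuij
Hunk 4: at line 8 remove [klvl,dsvd,rice] add [wala,kgcxu,iuee] -> 16 lines: txia wiebj tsdf rxrek jukv lax dthrt fyva mxn wala kgcxu iuee hws wmd axh tuij
Hunk 5: at line 4 remove [jukv,lax] add [kehna,brf] -> 16 lines: txia wiebj tsdf rxrek kehna brf dthrt fyva mxn wala kgcxu iuee hws wmd axh tuij
Hunk 6: at line 12 remove [hws,wmd,axh] add [hfn] -> 14 lines: txia wiebj tsdf rxrek kehna brf dthrt fyva mxn wala kgcxu iuee hfn tuij
Hunk 7: at line 2 remove [tsdf] add [hykh] -> 14 lines: txia wiebj hykh rxrek kehna brf dthrt fyva mxn wala kgcxu iuee hfn tuij
Final line 3: hykh

Answer: hykh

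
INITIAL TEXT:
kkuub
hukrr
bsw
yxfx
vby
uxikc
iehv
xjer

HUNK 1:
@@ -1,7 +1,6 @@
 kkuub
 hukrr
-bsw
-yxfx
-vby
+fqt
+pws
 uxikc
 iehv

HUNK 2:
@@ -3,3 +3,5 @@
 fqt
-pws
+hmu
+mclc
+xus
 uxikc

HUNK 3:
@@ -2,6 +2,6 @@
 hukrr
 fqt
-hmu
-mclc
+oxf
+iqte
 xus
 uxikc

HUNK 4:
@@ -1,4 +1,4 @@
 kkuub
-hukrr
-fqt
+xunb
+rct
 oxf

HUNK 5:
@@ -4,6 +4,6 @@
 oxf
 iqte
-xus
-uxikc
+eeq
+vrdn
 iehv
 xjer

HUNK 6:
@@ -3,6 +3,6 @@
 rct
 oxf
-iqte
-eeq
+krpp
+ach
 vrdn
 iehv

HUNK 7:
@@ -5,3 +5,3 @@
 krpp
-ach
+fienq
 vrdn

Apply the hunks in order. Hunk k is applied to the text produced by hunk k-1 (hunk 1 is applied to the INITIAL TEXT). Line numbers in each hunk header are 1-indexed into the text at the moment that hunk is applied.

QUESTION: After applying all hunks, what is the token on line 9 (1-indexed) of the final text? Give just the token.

Hunk 1: at line 1 remove [bsw,yxfx,vby] add [fqt,pws] -> 7 lines: kkuub hukrr fqt pws uxikc iehv xjer
Hunk 2: at line 3 remove [pws] add [hmu,mclc,xus] -> 9 lines: kkuub hukrr fqt hmu mclc xus uxikc iehv xjer
Hunk 3: at line 2 remove [hmu,mclc] add [oxf,iqte] -> 9 lines: kkuub hukrr fqt oxf iqte xus uxikc iehv xjer
Hunk 4: at line 1 remove [hukrr,fqt] add [xunb,rct] -> 9 lines: kkuub xunb rct oxf iqte xus uxikc iehv xjer
Hunk 5: at line 4 remove [xus,uxikc] add [eeq,vrdn] -> 9 lines: kkuub xunb rct oxf iqte eeq vrdn iehv xjer
Hunk 6: at line 3 remove [iqte,eeq] add [krpp,ach] -> 9 lines: kkuub xunb rct oxf krpp ach vrdn iehv xjer
Hunk 7: at line 5 remove [ach] add [fienq] -> 9 lines: kkuub xunb rct oxf krpp fienq vrdn iehv xjer
Final line 9: xjer

Answer: xjer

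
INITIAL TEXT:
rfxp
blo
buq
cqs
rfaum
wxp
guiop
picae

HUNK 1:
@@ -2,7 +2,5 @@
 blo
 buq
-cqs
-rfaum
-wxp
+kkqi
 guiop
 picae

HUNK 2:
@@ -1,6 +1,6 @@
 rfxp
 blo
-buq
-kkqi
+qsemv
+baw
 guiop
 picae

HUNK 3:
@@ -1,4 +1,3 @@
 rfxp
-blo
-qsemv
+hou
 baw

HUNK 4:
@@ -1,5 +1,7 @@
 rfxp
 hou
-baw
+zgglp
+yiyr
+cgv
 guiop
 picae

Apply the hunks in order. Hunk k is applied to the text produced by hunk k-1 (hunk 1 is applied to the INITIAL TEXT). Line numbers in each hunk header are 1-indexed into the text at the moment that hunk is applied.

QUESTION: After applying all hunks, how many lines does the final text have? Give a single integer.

Answer: 7

Derivation:
Hunk 1: at line 2 remove [cqs,rfaum,wxp] add [kkqi] -> 6 lines: rfxp blo buq kkqi guiop picae
Hunk 2: at line 1 remove [buq,kkqi] add [qsemv,baw] -> 6 lines: rfxp blo qsemv baw guiop picae
Hunk 3: at line 1 remove [blo,qsemv] add [hou] -> 5 lines: rfxp hou baw guiop picae
Hunk 4: at line 1 remove [baw] add [zgglp,yiyr,cgv] -> 7 lines: rfxp hou zgglp yiyr cgv guiop picae
Final line count: 7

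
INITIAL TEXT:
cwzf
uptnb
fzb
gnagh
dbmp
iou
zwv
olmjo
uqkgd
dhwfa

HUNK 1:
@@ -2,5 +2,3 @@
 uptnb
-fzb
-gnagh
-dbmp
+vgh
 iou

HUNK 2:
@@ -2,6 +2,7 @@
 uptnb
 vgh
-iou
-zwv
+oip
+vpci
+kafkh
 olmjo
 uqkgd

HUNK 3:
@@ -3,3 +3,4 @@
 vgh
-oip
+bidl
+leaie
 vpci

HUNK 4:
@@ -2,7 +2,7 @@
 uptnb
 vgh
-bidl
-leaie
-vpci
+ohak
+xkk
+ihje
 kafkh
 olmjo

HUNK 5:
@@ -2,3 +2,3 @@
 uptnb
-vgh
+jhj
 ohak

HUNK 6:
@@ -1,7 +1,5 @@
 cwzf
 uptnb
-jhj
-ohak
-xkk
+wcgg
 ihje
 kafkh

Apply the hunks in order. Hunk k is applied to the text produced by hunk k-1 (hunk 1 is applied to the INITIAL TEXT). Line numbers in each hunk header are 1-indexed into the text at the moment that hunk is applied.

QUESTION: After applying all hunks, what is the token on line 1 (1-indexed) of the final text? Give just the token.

Answer: cwzf

Derivation:
Hunk 1: at line 2 remove [fzb,gnagh,dbmp] add [vgh] -> 8 lines: cwzf uptnb vgh iou zwv olmjo uqkgd dhwfa
Hunk 2: at line 2 remove [iou,zwv] add [oip,vpci,kafkh] -> 9 lines: cwzf uptnb vgh oip vpci kafkh olmjo uqkgd dhwfa
Hunk 3: at line 3 remove [oip] add [bidl,leaie] -> 10 lines: cwzf uptnb vgh bidl leaie vpci kafkh olmjo uqkgd dhwfa
Hunk 4: at line 2 remove [bidl,leaie,vpci] add [ohak,xkk,ihje] -> 10 lines: cwzf uptnb vgh ohak xkk ihje kafkh olmjo uqkgd dhwfa
Hunk 5: at line 2 remove [vgh] add [jhj] -> 10 lines: cwzf uptnb jhj ohak xkk ihje kafkh olmjo uqkgd dhwfa
Hunk 6: at line 1 remove [jhj,ohak,xkk] add [wcgg] -> 8 lines: cwzf uptnb wcgg ihje kafkh olmjo uqkgd dhwfa
Final line 1: cwzf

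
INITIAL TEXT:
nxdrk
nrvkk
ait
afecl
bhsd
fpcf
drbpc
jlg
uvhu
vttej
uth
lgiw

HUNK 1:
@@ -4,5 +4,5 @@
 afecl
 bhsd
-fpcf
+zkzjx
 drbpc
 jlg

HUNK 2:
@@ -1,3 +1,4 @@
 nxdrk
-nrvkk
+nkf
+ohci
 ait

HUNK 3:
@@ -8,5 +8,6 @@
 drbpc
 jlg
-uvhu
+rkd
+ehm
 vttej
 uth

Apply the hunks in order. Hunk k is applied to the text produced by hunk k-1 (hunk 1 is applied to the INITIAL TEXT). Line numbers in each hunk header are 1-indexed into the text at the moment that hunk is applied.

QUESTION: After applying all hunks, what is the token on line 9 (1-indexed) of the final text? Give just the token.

Hunk 1: at line 4 remove [fpcf] add [zkzjx] -> 12 lines: nxdrk nrvkk ait afecl bhsd zkzjx drbpc jlg uvhu vttej uth lgiw
Hunk 2: at line 1 remove [nrvkk] add [nkf,ohci] -> 13 lines: nxdrk nkf ohci ait afecl bhsd zkzjx drbpc jlg uvhu vttej uth lgiw
Hunk 3: at line 8 remove [uvhu] add [rkd,ehm] -> 14 lines: nxdrk nkf ohci ait afecl bhsd zkzjx drbpc jlg rkd ehm vttej uth lgiw
Final line 9: jlg

Answer: jlg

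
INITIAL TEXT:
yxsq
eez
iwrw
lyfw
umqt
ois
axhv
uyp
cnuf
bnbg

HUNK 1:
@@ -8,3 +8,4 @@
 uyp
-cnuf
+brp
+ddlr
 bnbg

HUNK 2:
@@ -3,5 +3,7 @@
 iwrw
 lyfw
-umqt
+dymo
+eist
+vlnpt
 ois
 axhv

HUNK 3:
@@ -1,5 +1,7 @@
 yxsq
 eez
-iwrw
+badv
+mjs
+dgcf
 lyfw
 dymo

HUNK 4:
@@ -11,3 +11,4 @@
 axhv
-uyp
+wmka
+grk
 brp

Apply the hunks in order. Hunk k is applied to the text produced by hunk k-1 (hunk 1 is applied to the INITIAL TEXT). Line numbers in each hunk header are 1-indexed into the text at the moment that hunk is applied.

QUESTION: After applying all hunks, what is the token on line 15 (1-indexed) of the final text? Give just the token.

Hunk 1: at line 8 remove [cnuf] add [brp,ddlr] -> 11 lines: yxsq eez iwrw lyfw umqt ois axhv uyp brp ddlr bnbg
Hunk 2: at line 3 remove [umqt] add [dymo,eist,vlnpt] -> 13 lines: yxsq eez iwrw lyfw dymo eist vlnpt ois axhv uyp brp ddlr bnbg
Hunk 3: at line 1 remove [iwrw] add [badv,mjs,dgcf] -> 15 lines: yxsq eez badv mjs dgcf lyfw dymo eist vlnpt ois axhv uyp brp ddlr bnbg
Hunk 4: at line 11 remove [uyp] add [wmka,grk] -> 16 lines: yxsq eez badv mjs dgcf lyfw dymo eist vlnpt ois axhv wmka grk brp ddlr bnbg
Final line 15: ddlr

Answer: ddlr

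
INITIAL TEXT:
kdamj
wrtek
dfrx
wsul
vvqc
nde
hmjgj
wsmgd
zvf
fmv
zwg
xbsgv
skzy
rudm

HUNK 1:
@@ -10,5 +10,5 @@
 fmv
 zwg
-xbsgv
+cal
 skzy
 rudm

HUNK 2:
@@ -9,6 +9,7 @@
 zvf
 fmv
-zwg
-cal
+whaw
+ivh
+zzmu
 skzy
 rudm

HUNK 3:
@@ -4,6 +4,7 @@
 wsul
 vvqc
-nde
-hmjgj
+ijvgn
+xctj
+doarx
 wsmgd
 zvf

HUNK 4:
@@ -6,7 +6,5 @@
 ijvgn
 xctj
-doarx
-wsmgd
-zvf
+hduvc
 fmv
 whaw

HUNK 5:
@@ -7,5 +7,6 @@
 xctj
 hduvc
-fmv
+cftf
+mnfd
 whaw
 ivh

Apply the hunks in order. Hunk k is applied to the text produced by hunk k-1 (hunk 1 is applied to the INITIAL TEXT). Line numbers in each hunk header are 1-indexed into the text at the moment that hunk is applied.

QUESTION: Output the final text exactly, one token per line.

Answer: kdamj
wrtek
dfrx
wsul
vvqc
ijvgn
xctj
hduvc
cftf
mnfd
whaw
ivh
zzmu
skzy
rudm

Derivation:
Hunk 1: at line 10 remove [xbsgv] add [cal] -> 14 lines: kdamj wrtek dfrx wsul vvqc nde hmjgj wsmgd zvf fmv zwg cal skzy rudm
Hunk 2: at line 9 remove [zwg,cal] add [whaw,ivh,zzmu] -> 15 lines: kdamj wrtek dfrx wsul vvqc nde hmjgj wsmgd zvf fmv whaw ivh zzmu skzy rudm
Hunk 3: at line 4 remove [nde,hmjgj] add [ijvgn,xctj,doarx] -> 16 lines: kdamj wrtek dfrx wsul vvqc ijvgn xctj doarx wsmgd zvf fmv whaw ivh zzmu skzy rudm
Hunk 4: at line 6 remove [doarx,wsmgd,zvf] add [hduvc] -> 14 lines: kdamj wrtek dfrx wsul vvqc ijvgn xctj hduvc fmv whaw ivh zzmu skzy rudm
Hunk 5: at line 7 remove [fmv] add [cftf,mnfd] -> 15 lines: kdamj wrtek dfrx wsul vvqc ijvgn xctj hduvc cftf mnfd whaw ivh zzmu skzy rudm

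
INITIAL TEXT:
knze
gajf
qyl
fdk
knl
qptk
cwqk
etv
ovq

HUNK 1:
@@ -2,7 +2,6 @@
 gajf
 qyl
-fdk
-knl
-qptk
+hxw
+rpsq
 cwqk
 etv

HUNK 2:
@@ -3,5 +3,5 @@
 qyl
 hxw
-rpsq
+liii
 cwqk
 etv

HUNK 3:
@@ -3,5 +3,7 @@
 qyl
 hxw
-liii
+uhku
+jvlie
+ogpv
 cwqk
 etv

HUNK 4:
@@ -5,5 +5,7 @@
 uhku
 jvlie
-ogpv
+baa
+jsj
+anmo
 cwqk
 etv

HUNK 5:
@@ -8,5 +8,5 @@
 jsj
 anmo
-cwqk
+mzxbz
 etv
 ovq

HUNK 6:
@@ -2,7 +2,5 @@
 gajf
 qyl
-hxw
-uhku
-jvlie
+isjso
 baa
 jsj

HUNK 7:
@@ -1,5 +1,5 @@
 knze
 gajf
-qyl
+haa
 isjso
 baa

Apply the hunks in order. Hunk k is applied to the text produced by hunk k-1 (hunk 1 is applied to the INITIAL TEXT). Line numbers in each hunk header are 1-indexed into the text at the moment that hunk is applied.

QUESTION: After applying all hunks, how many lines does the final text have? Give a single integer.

Hunk 1: at line 2 remove [fdk,knl,qptk] add [hxw,rpsq] -> 8 lines: knze gajf qyl hxw rpsq cwqk etv ovq
Hunk 2: at line 3 remove [rpsq] add [liii] -> 8 lines: knze gajf qyl hxw liii cwqk etv ovq
Hunk 3: at line 3 remove [liii] add [uhku,jvlie,ogpv] -> 10 lines: knze gajf qyl hxw uhku jvlie ogpv cwqk etv ovq
Hunk 4: at line 5 remove [ogpv] add [baa,jsj,anmo] -> 12 lines: knze gajf qyl hxw uhku jvlie baa jsj anmo cwqk etv ovq
Hunk 5: at line 8 remove [cwqk] add [mzxbz] -> 12 lines: knze gajf qyl hxw uhku jvlie baa jsj anmo mzxbz etv ovq
Hunk 6: at line 2 remove [hxw,uhku,jvlie] add [isjso] -> 10 lines: knze gajf qyl isjso baa jsj anmo mzxbz etv ovq
Hunk 7: at line 1 remove [qyl] add [haa] -> 10 lines: knze gajf haa isjso baa jsj anmo mzxbz etv ovq
Final line count: 10

Answer: 10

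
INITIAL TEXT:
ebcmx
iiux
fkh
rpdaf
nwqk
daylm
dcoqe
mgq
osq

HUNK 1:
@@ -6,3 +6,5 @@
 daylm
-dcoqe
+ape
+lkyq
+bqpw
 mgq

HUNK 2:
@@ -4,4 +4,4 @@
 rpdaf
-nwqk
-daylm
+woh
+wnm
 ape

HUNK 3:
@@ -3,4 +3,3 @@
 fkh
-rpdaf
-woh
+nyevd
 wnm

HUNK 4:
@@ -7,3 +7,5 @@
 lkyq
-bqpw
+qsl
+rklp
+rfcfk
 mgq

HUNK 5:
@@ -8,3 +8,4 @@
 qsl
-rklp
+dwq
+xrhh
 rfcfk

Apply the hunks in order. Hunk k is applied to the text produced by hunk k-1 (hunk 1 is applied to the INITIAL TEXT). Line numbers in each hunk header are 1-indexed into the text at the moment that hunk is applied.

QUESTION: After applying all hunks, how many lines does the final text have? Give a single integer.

Answer: 13

Derivation:
Hunk 1: at line 6 remove [dcoqe] add [ape,lkyq,bqpw] -> 11 lines: ebcmx iiux fkh rpdaf nwqk daylm ape lkyq bqpw mgq osq
Hunk 2: at line 4 remove [nwqk,daylm] add [woh,wnm] -> 11 lines: ebcmx iiux fkh rpdaf woh wnm ape lkyq bqpw mgq osq
Hunk 3: at line 3 remove [rpdaf,woh] add [nyevd] -> 10 lines: ebcmx iiux fkh nyevd wnm ape lkyq bqpw mgq osq
Hunk 4: at line 7 remove [bqpw] add [qsl,rklp,rfcfk] -> 12 lines: ebcmx iiux fkh nyevd wnm ape lkyq qsl rklp rfcfk mgq osq
Hunk 5: at line 8 remove [rklp] add [dwq,xrhh] -> 13 lines: ebcmx iiux fkh nyevd wnm ape lkyq qsl dwq xrhh rfcfk mgq osq
Final line count: 13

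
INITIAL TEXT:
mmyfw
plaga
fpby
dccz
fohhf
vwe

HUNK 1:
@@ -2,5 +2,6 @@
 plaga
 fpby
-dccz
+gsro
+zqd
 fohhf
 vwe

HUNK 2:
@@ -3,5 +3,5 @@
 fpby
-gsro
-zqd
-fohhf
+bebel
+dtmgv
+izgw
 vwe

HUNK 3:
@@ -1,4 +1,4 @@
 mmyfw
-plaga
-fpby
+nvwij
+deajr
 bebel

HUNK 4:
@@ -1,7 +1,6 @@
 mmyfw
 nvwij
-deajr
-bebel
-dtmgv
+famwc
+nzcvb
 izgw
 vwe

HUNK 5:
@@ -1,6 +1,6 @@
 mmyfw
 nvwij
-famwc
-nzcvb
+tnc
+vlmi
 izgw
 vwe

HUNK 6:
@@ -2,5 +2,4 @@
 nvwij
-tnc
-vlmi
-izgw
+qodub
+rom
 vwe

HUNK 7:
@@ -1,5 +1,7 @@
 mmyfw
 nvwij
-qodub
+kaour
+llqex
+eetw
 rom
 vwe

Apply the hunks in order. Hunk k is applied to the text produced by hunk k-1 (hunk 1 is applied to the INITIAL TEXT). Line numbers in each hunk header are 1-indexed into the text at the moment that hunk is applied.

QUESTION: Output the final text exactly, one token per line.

Answer: mmyfw
nvwij
kaour
llqex
eetw
rom
vwe

Derivation:
Hunk 1: at line 2 remove [dccz] add [gsro,zqd] -> 7 lines: mmyfw plaga fpby gsro zqd fohhf vwe
Hunk 2: at line 3 remove [gsro,zqd,fohhf] add [bebel,dtmgv,izgw] -> 7 lines: mmyfw plaga fpby bebel dtmgv izgw vwe
Hunk 3: at line 1 remove [plaga,fpby] add [nvwij,deajr] -> 7 lines: mmyfw nvwij deajr bebel dtmgv izgw vwe
Hunk 4: at line 1 remove [deajr,bebel,dtmgv] add [famwc,nzcvb] -> 6 lines: mmyfw nvwij famwc nzcvb izgw vwe
Hunk 5: at line 1 remove [famwc,nzcvb] add [tnc,vlmi] -> 6 lines: mmyfw nvwij tnc vlmi izgw vwe
Hunk 6: at line 2 remove [tnc,vlmi,izgw] add [qodub,rom] -> 5 lines: mmyfw nvwij qodub rom vwe
Hunk 7: at line 1 remove [qodub] add [kaour,llqex,eetw] -> 7 lines: mmyfw nvwij kaour llqex eetw rom vwe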